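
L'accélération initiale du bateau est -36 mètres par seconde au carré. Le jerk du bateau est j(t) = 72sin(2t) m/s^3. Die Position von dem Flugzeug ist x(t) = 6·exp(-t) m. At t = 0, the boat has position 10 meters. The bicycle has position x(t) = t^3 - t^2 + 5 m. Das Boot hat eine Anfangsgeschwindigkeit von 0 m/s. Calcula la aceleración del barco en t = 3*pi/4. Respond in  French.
Nous devons trouver l'intégrale de notre équation du jerk j(t) = 72·sin(2·t) 1 fois. En intégrant le jerk et en utilisant la condition initiale a(0) = -36, nous obtenons a(t) = -36·cos(2·t). De l'équation de l'accélération a(t) = -36·cos(2·t), nous substituons t = 3*pi/4 pour obtenir a = 0.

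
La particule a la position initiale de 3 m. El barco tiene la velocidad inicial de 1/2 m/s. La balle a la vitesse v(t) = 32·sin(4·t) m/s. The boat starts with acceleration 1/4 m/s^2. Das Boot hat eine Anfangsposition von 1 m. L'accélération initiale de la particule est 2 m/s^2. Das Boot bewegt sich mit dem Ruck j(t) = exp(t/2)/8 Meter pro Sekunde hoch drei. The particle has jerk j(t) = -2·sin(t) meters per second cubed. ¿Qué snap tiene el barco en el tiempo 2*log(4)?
Partiendo de la sacudida j(t) = exp(t/2)/8, tomamos 1 derivada. La derivada de la sacudida da el snap: s(t) = exp(t/2)/16. Usando s(t) = exp(t/2)/16 y sustituyendo t = 2*log(4), encontramos s = 1/4.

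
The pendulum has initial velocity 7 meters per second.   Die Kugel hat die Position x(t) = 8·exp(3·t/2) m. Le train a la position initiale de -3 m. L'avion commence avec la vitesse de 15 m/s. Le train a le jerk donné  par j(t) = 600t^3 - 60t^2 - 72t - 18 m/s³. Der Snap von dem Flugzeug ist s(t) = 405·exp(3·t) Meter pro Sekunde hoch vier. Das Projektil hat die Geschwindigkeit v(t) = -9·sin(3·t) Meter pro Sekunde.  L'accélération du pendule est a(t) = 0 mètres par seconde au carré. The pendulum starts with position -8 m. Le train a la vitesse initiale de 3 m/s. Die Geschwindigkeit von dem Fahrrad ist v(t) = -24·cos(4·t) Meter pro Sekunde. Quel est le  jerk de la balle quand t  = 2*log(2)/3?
En partant de la position x(t) = 8·exp(3·t/2), nous prenons 3 dérivées. En dérivant la position, nous obtenons la vitesse: v(t) = 12·exp(3·t/2). La dérivée de la vitesse donne l'accélération: a(t) = 18·exp(3·t/2). La dérivée de l'accélération donne le jerk: j(t) = 27·exp(3·t/2). En utilisant j(t) = 27·exp(3·t/2) et en substituant t = 2*log(2)/3, nous trouvons j = 54.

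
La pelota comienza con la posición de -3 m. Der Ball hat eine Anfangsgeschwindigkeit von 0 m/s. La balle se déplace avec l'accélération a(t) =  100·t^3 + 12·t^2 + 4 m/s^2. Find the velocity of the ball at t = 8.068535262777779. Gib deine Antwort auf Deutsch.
Um dies zu lösen, müssen wir 1 Stammfunktion unserer Gleichung für die Beschleunigung a(t) = 100·t^3 + 12·t^2 + 4 finden. Die Stammfunktion von der Beschleunigung, mit v(0) = 0, ergibt die Geschwindigkeit: v(t) = t·(25·t^3 + 4·t^2 + 4). Aus der Gleichung für die Geschwindigkeit v(t) = t·(25·t^3 + 4·t^2 + 4), setzen wir t = 8.068535262777779 ein und erhalten v = 108087.716958365.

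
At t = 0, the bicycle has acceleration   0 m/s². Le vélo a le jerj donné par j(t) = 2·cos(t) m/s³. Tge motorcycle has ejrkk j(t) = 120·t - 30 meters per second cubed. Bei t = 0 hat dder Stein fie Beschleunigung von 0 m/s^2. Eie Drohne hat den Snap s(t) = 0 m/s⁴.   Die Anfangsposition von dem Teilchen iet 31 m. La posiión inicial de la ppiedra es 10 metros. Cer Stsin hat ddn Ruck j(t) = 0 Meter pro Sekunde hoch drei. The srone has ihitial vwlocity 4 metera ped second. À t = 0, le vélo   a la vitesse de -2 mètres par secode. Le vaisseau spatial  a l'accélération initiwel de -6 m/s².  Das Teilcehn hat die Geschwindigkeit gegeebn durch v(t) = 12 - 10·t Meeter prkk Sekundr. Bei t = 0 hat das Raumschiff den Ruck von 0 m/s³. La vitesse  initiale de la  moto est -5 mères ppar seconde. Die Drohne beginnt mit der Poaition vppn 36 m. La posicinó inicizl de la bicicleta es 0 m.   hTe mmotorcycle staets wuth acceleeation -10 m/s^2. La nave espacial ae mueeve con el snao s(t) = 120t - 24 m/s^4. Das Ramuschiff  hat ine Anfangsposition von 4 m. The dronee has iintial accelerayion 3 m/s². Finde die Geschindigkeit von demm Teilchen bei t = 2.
Aus der Gleichung für die Geschwindigkeit v(t) = 12 - 10·t, setzen wir t = 2 ein und erhalten v = -8.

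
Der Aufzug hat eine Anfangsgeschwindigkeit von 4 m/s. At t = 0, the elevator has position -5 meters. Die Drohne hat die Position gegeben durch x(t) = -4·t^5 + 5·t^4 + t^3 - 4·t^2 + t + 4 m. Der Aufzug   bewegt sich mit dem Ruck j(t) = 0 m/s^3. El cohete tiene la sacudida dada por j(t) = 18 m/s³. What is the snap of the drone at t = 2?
We must differentiate our position equation x(t) = -4·t^5 + 5·t^4 + t^3 - 4·t^2 + t + 4 4 times. Differentiating position, we get velocity: v(t) = -20·t^4 + 20·t^3 + 3·t^2 - 8·t + 1. The derivative of velocity gives acceleration: a(t) = -80·t^3 + 60·t^2 + 6·t - 8. Taking d/dt of a(t), we find j(t) = -240·t^2 + 120·t + 6. Differentiating jerk, we get snap: s(t) = 120 - 480·t. We have snap s(t) = 120 - 480·t. Substituting t = 2: s(2) = -840.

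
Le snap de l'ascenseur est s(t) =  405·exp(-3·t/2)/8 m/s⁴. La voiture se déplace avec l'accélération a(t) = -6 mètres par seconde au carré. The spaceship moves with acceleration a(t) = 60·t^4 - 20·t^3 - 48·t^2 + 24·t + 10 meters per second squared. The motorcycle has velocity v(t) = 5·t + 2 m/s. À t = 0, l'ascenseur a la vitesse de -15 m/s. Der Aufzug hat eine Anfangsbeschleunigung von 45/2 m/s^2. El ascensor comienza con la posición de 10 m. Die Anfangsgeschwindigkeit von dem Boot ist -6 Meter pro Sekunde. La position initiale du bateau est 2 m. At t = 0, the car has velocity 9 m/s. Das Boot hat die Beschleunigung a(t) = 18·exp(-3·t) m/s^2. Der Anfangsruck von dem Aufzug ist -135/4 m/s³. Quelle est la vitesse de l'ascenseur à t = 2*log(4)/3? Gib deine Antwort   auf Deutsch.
Um dies zu lösen, müssen wir 3 Integrale unserer Gleichung für den Snap s(t) = 405·exp(-3·t/2)/8 finden. Das Integral von dem Snap ist der Ruck. Mit j(0) = -135/4 erhalten wir j(t) = -135·exp(-3·t/2)/4. Die Stammfunktion von dem Ruck ist die Beschleunigung. Mit a(0) = 45/2 erhalten wir a(t) = 45·exp(-3·t/2)/2. Durch Integration von der Beschleunigung und Verwendung der Anfangsbedingung v(0) = -15, erhalten wir v(t) = -15·exp(-3·t/2). Mit v(t) = -15·exp(-3·t/2) und Einsetzen von t = 2*log(4)/3, finden wir v = -15/4.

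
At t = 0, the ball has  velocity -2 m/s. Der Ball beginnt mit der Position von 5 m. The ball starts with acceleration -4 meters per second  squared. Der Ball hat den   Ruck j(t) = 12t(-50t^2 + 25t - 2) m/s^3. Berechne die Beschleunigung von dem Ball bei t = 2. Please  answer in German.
Ausgehend von dem Ruck j(t) = 12·t·(-50·t^2 + 25·t - 2), nehmen wir 1 Stammfunktion. Mit ∫j(t)dt und Anwendung von a(0) = -4, finden wir a(t) = -150·t^4 + 100·t^3 - 12·t^2 - 4. Aus der Gleichung für die Beschleunigung a(t) = -150·t^4 + 100·t^3 - 12·t^2 - 4, setzen wir t = 2 ein und erhalten a = -1652.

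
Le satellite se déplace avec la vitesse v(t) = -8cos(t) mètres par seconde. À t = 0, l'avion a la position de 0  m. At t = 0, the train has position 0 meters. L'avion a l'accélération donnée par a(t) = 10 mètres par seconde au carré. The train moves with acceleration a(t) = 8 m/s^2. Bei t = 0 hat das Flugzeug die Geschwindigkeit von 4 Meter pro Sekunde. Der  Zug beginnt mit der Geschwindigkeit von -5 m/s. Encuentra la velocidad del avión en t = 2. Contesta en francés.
Pour résoudre ceci, nous devons prendre 1 primitive de notre équation de l'accélération a(t) = 10. En prenant ∫a(t)dt et en appliquant v(0) = 4, nous trouvons v(t) = 10·t + 4. De l'équation de la vitesse v(t) = 10·t + 4, nous substituons t = 2 pour obtenir v = 24.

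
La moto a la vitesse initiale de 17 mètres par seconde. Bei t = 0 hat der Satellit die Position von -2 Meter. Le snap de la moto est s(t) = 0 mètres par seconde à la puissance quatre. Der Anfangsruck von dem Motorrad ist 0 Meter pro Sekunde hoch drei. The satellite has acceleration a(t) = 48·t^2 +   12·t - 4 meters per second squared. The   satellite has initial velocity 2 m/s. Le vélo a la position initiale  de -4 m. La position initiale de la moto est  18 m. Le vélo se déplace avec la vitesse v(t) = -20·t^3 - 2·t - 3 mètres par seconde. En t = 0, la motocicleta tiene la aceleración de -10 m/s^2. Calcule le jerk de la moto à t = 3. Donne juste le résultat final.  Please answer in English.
At t = 3, j = 0.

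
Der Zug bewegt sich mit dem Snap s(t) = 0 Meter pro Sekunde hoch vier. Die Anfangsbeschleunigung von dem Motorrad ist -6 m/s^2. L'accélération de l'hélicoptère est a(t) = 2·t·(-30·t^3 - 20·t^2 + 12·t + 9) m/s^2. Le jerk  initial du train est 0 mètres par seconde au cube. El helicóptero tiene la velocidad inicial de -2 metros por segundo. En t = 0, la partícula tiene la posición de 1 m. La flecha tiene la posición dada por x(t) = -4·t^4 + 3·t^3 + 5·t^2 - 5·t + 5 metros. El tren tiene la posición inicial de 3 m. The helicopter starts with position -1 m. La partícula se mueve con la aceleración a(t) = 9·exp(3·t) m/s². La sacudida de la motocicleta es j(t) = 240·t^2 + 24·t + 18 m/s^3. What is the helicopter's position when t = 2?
To find the answer, we compute 2 antiderivatives of a(t) = 2·t·(-30·t^3 - 20·t^2 + 12·t + 9). The integral of acceleration, with v(0) = -2, gives velocity: v(t) = -12·t^5 - 10·t^4 + 8·t^3 + 9·t^2 - 2. The antiderivative of velocity, with x(0) = -1, gives position: x(t) = -2·t^6 - 2·t^5 + 2·t^4 + 3·t^3 - 2·t - 1. From the given position equation x(t) = -2·t^6 - 2·t^5 + 2·t^4 + 3·t^3 - 2·t - 1, we substitute t = 2 to get x = -141.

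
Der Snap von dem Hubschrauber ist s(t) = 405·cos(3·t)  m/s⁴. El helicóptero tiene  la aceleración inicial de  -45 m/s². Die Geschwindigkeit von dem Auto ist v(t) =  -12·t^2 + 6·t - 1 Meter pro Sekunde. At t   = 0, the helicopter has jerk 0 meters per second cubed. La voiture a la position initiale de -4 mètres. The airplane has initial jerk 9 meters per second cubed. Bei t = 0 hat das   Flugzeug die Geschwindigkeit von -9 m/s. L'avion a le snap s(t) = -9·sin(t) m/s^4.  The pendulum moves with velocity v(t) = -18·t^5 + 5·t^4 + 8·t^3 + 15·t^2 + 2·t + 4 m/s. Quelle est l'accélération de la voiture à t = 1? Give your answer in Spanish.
Partiendo de la velocidad v(t) = -12·t^2 + 6·t - 1, tomamos 1 derivada. Derivando la velocidad, obtenemos la aceleración: a(t) = 6 - 24·t. De la ecuación de la aceleración a(t) = 6 - 24·t, sustituimos t = 1 para obtener a = -18.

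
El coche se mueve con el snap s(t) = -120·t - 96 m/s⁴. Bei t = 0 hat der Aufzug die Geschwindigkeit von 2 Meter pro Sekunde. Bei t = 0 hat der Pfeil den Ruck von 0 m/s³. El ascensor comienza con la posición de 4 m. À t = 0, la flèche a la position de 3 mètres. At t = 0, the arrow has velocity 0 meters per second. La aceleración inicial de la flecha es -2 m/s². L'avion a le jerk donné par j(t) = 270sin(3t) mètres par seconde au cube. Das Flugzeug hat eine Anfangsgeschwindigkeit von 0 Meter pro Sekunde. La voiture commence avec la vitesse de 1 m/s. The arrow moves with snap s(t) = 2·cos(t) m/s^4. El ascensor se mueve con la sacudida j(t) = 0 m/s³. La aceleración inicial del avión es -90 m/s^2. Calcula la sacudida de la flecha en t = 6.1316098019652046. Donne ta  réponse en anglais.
To solve this, we need to take 1 integral of our snap equation s(t) = 2·cos(t). The antiderivative of snap, with j(0) = 0, gives jerk: j(t) = 2·sin(t). From the given jerk equation j(t) = 2·sin(t), we substitute t = 6.1316098019652046 to get j = -0.301991520698743.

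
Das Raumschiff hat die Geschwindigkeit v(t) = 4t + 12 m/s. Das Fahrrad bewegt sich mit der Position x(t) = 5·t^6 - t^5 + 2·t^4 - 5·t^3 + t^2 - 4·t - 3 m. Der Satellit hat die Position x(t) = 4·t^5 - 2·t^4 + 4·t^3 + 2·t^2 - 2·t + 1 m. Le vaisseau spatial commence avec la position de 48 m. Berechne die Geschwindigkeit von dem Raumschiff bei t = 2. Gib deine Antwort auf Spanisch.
Usando v(t) = 4·t + 12 y sustituyendo t = 2, encontramos v = 20.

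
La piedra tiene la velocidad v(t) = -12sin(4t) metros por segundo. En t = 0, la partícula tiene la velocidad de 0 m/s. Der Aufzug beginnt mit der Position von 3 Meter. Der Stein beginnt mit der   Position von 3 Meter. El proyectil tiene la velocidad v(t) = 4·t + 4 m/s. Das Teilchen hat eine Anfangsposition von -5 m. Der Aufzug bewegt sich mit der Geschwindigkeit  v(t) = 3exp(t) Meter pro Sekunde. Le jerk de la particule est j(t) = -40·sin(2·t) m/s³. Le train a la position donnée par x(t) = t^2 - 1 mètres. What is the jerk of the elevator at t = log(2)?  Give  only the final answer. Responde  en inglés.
j(log(2)) = 6.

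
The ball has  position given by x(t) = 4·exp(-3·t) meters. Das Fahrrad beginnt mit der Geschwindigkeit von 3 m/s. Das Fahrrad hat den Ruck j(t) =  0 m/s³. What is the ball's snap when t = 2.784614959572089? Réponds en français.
En partant de la position x(t) = 4·exp(-3·t), nous prenons 4 dérivées. La dérivée de la position donne la vitesse: v(t) = -12·exp(-3·t). En prenant d/dt de v(t), nous trouvons a(t) = 36·exp(-3·t). La dérivée de l'accélération donne le jerk: j(t) = -108·exp(-3·t). En dérivant le jerk, nous obtenons le snap: s(t) = 324·exp(-3·t). Nous avons le snap s(t) = 324·exp(-3·t). En substituant t = 2.784614959572089: s(2.784614959572089) = 0.0762985486174866.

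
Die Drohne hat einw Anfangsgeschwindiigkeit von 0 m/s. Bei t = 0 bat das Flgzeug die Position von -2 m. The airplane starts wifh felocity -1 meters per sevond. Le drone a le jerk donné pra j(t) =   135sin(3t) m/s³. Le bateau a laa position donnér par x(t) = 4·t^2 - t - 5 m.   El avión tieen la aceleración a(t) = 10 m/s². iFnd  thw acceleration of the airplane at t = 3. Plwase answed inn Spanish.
Tenemos la aceleración a(t) = 10. Sustituyendo t = 3: a(3) = 10.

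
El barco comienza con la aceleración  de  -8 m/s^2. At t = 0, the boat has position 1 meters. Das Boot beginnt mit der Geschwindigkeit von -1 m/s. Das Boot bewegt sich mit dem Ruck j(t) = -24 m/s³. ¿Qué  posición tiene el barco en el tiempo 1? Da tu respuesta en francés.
En partant du jerk j(t) = -24, nous prenons 3 primitives. L'intégrale du jerk est l'accélération. En utilisant a(0) = -8, nous obtenons a(t) = -24·t - 8. En prenant ∫a(t)dt et en appliquant v(0) = -1, nous trouvons v(t) = -12·t^2 - 8·t - 1. La primitive de la vitesse est la position. En utilisant x(0) = 1, nous obtenons x(t) = -4·t^3 - 4·t^2 - t + 1. Nous avons la position x(t) = -4·t^3 - 4·t^2 - t + 1. En substituant t = 1: x(1) = -8.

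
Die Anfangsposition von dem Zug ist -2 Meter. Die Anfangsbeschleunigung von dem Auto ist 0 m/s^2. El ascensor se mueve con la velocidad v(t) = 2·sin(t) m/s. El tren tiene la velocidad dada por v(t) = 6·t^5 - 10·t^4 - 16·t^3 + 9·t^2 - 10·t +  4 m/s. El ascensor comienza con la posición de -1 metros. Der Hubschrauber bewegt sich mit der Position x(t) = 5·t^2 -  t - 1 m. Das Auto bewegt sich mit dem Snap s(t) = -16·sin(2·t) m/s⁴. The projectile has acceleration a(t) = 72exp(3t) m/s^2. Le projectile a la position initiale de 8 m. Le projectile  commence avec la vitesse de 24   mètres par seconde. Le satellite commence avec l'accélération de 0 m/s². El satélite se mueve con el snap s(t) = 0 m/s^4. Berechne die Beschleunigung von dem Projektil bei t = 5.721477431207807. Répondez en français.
Nous avons l'accélération a(t) = 72·exp(3·t). En substituant t = 5.721477431207807: a(5.721477431207807) = 2049985204.26603.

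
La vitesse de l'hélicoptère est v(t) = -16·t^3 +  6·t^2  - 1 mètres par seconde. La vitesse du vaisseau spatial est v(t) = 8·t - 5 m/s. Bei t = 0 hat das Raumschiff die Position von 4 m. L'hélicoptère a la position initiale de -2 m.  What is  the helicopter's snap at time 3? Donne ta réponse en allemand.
Um dies zu lösen, müssen wir 3 Ableitungen unserer Gleichung für die Geschwindigkeit v(t) = -16·t^3 + 6·t^2 - 1 nehmen. Die Ableitung von der Geschwindigkeit ergibt die Beschleunigung: a(t) = -48·t^2 + 12·t. Mit d/dt von a(t) finden wir j(t) = 12 - 96·t. Durch Ableiten von dem Ruck erhalten wir den Snap: s(t) = -96. Mit s(t) = -96 und Einsetzen von t = 3, finden wir s = -96.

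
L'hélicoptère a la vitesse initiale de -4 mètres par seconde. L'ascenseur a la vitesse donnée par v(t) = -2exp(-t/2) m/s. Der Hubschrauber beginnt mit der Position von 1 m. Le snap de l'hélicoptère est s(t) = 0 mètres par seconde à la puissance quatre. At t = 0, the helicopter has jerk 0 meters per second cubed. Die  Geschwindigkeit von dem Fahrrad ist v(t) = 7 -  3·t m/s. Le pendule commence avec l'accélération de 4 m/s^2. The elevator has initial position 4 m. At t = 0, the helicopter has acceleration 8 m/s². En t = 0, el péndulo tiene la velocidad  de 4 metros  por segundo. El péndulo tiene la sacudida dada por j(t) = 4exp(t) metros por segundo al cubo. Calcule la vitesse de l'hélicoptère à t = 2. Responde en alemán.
Ausgehend von dem Snap s(t) = 0, nehmen wir 3 Stammfunktionen. Durch Integration von dem Snap und Verwendung der Anfangsbedingung j(0) = 0, erhalten wir j(t) = 0. Das Integral von dem Ruck, mit a(0) = 8, ergibt die Beschleunigung: a(t) = 8. Durch Integration von der Beschleunigung und Verwendung der Anfangsbedingung v(0) = -4, erhalten wir v(t) = 8·t - 4. Mit v(t) = 8·t - 4 und Einsetzen von t = 2, finden wir v = 12.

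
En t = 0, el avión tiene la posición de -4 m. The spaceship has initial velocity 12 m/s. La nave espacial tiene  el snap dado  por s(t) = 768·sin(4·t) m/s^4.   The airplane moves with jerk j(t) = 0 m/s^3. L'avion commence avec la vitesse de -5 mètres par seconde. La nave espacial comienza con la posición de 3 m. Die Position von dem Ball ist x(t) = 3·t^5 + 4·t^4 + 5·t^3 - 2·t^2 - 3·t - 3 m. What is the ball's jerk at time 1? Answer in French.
Pour résoudre ceci, nous devons prendre 3 dérivées de notre équation de la position x(t) = 3·t^5 + 4·t^4 + 5·t^3 - 2·t^2 - 3·t - 3. La dérivée de la position donne la vitesse: v(t) = 15·t^4 + 16·t^3 + 15·t^2 - 4·t - 3. En prenant d/dt de v(t), nous trouvons a(t) = 60·t^3 + 48·t^2 + 30·t - 4. En prenant d/dt de a(t), nous trouvons j(t) = 180·t^2 + 96·t + 30. De l'équation du jerk j(t) = 180·t^2 + 96·t + 30, nous substituons t = 1 pour obtenir j = 306.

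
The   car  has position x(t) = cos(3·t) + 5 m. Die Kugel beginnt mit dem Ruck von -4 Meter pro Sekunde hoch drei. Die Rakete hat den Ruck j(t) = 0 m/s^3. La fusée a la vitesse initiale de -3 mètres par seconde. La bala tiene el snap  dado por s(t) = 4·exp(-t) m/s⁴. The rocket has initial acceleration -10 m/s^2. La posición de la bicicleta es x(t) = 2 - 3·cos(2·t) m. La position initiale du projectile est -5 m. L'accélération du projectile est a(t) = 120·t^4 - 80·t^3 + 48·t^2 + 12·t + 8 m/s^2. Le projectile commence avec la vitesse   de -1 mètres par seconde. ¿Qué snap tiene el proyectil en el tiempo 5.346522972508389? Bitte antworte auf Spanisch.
Partiendo de la aceleración a(t) = 120·t^4 - 80·t^3 + 48·t^2 + 12·t + 8, tomamos 2 derivadas. Tomando d/dt de a(t), encontramos j(t) = 480·t^3 - 240·t^2 + 96·t + 12. Tomando d/dt de j(t), encontramos s(t) = 1440·t^2 - 480·t + 96. Tenemos el snap s(t) = 1440·t^2 - 480·t + 96. Sustituyendo t = 5.346522972508389: s(5.346522972508389) = 38692.5123428023.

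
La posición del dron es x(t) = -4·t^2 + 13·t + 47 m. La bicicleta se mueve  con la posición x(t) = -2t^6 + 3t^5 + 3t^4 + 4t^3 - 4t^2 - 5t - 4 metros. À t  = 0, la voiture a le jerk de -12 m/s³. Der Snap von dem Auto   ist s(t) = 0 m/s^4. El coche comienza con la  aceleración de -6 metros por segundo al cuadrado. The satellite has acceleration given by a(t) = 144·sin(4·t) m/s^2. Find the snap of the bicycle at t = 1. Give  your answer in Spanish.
Debemos derivar nuestra ecuación de la posición x(t) = -2·t^6 + 3·t^5 + 3·t^4 + 4·t^3 - 4·t^2 - 5·t - 4 4 veces. Derivando la posición, obtenemos la velocidad: v(t) = -12·t^5 + 15·t^4 + 12·t^3 + 12·t^2 - 8·t - 5. La derivada de la velocidad da la aceleración: a(t) = -60·t^4 + 60·t^3 + 36·t^2 + 24·t - 8. Tomando d/dt de a(t), encontramos j(t) = -240·t^3 + 180·t^2 + 72·t + 24. Derivando la sacudida, obtenemos el snap: s(t) = -720·t^2 + 360·t + 72. Usando s(t) = -720·t^2 + 360·t + 72 y sustituyendo t = 1, encontramos s = -288.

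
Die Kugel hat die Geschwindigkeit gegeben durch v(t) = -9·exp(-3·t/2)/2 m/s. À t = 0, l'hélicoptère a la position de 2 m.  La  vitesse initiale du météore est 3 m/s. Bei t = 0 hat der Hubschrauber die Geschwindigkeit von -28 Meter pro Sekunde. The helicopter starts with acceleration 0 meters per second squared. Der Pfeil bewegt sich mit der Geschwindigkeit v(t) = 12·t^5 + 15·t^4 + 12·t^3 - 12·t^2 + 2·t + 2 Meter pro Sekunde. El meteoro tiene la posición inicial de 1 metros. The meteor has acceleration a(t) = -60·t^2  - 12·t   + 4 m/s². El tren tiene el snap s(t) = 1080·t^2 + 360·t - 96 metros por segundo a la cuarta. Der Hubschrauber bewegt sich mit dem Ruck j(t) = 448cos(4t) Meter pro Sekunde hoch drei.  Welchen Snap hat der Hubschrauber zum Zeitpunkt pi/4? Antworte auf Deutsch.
Wir müssen unsere Gleichung für den Ruck j(t) = 448·cos(4·t) 1-mal ableiten. Durch Ableiten von dem Ruck erhalten wir den Snap: s(t) = -1792·sin(4·t). Wir haben den Snap s(t) = -1792·sin(4·t). Durch Einsetzen von t = pi/4: s(pi/4) = 0.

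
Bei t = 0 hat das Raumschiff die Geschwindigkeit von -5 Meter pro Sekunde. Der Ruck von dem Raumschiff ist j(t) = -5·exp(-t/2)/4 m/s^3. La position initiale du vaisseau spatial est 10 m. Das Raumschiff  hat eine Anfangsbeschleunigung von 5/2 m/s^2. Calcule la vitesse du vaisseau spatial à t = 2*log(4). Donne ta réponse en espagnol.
Debemos encontrar la antiderivada de nuestra ecuación de la sacudida j(t) = -5·exp(-t/2)/4 2 veces. Integrando la sacudida y usando la condición inicial a(0) = 5/2, obtenemos a(t) = 5·exp(-t/2)/2. Integrando la aceleración y usando la condición inicial v(0) = -5, obtenemos v(t) = -5·exp(-t/2). Usando v(t) = -5·exp(-t/2) y sustituyendo t = 2*log(4), encontramos v = -5/4.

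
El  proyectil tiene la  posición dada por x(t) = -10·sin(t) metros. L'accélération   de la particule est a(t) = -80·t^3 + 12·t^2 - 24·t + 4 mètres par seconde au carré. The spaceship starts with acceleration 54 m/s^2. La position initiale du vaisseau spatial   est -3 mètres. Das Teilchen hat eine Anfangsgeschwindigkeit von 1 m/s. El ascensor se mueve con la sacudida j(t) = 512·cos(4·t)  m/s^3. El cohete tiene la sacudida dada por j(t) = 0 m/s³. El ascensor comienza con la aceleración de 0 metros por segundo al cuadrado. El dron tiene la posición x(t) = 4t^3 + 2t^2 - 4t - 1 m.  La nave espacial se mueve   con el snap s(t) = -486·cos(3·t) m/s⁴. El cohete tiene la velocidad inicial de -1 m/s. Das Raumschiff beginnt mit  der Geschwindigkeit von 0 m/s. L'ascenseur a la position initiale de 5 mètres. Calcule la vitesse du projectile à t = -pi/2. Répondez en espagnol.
Debemos derivar nuestra ecuación de la posición x(t) = -10·sin(t) 1 vez. Derivando la posición, obtenemos la velocidad: v(t) = -10·cos(t). De la ecuación de la velocidad v(t) = -10·cos(t), sustituimos t = -pi/2 para obtener v = 0.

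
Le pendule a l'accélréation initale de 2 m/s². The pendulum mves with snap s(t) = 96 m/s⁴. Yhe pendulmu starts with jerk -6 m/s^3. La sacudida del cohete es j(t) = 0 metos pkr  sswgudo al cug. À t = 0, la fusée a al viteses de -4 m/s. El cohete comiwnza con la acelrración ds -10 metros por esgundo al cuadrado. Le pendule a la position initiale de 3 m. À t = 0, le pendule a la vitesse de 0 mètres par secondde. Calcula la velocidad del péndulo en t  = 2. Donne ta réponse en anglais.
To solve this, we need to take 3 antiderivatives of our snap equation s(t) = 96. The antiderivative of snap is jerk. Using j(0) = -6, we get j(t) = 96·t - 6. The integral of jerk, with a(0) = 2, gives acceleration: a(t) = 48·t^2 - 6·t + 2. Finding the integral of a(t) and using v(0) = 0: v(t) = t·(16·t^2 - 3·t + 2). From the given velocity equation v(t) = t·(16·t^2 - 3·t + 2), we substitute t = 2 to get v = 120.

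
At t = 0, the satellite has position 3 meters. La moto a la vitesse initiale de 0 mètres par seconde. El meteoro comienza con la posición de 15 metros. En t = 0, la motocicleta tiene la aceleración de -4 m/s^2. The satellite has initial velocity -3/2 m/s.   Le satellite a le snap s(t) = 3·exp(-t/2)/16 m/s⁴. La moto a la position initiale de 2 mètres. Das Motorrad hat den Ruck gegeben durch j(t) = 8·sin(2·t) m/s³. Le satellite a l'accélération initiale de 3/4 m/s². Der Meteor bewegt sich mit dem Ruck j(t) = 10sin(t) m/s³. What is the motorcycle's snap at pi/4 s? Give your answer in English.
Starting from jerk j(t) = 8·sin(2·t), we take 1 derivative. Differentiating jerk, we get snap: s(t) = 16·cos(2·t). We have snap s(t) = 16·cos(2·t). Substituting t = pi/4: s(pi/4) = 0.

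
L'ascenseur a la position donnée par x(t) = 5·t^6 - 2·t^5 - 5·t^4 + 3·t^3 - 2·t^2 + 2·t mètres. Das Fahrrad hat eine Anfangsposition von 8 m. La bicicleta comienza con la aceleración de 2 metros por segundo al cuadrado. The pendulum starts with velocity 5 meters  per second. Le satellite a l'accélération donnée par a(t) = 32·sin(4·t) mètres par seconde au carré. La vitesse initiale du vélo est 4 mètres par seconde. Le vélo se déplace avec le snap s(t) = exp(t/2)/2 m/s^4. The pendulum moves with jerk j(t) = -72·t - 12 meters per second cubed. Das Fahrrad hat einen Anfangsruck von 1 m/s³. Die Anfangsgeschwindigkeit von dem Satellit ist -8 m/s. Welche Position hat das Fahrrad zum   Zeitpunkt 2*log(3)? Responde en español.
Debemos encontrar la antiderivada de nuestra ecuación del snap s(t) = exp(t/2)/2 4 veces. Tomando ∫s(t)dt y aplicando j(0) = 1, encontramos j(t) = exp(t/2). La antiderivada de la sacudida es la aceleración. Usando a(0) = 2, obtenemos a(t) = 2·exp(t/2). Tomando ∫a(t)dt y aplicando v(0) = 4, encontramos v(t) = 4·exp(t/2). Integrando la velocidad y usando la condición inicial x(0) = 8, obtenemos x(t) = 8·exp(t/2). Usando x(t) = 8·exp(t/2) y sustituyendo t = 2*log(3), encontramos x = 24.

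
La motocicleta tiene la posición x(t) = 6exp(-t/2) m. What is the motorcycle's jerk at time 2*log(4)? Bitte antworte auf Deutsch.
Um dies zu lösen, müssen wir 3 Ableitungen unserer Gleichung für die Position x(t) = 6·exp(-t/2) nehmen. Durch Ableiten von der Position erhalten wir die Geschwindigkeit: v(t) = -3·exp(-t/2). Mit d/dt von v(t) finden wir a(t) = 3·exp(-t/2)/2. Mit d/dt von a(t) finden wir j(t) = -3·exp(-t/2)/4. Wir haben den Ruck j(t) = -3·exp(-t/2)/4. Durch Einsetzen von t = 2*log(4): j(2*log(4)) = -3/16.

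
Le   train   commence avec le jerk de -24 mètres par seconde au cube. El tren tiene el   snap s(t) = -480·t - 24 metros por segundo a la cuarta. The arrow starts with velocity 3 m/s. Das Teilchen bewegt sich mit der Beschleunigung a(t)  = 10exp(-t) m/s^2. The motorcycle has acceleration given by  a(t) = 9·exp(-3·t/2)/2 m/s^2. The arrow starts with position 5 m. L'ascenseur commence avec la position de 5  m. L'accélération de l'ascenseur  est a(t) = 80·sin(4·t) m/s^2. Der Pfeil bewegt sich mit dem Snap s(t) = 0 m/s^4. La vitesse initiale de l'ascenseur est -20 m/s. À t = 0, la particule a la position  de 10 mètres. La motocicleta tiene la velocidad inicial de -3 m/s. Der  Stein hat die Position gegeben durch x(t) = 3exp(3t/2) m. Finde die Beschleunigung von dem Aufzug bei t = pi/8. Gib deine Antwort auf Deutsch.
Mit a(t) = 80·sin(4·t) und Einsetzen von t = pi/8, finden wir a = 80.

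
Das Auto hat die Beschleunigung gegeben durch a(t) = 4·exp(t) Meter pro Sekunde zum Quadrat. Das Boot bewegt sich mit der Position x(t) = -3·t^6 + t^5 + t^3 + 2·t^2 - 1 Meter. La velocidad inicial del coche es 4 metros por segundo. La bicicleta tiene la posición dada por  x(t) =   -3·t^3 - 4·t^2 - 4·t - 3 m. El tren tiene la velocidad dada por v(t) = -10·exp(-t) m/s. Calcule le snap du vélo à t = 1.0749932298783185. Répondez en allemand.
Um dies zu lösen, müssen wir 4 Ableitungen unserer Gleichung für die Position x(t) = -3·t^3 - 4·t^2 - 4·t - 3 nehmen. Mit d/dt von x(t) finden wir v(t) = -9·t^2 - 8·t - 4. Die Ableitung von der Geschwindigkeit ergibt die Beschleunigung: a(t) = -18·t - 8. Die Ableitung von der Beschleunigung ergibt den Ruck: j(t) = -18. Mit d/dt von j(t) finden wir s(t) = 0. Wir haben den Snap s(t) = 0. Durch Einsetzen von t = 1.0749932298783185: s(1.0749932298783185) = 0.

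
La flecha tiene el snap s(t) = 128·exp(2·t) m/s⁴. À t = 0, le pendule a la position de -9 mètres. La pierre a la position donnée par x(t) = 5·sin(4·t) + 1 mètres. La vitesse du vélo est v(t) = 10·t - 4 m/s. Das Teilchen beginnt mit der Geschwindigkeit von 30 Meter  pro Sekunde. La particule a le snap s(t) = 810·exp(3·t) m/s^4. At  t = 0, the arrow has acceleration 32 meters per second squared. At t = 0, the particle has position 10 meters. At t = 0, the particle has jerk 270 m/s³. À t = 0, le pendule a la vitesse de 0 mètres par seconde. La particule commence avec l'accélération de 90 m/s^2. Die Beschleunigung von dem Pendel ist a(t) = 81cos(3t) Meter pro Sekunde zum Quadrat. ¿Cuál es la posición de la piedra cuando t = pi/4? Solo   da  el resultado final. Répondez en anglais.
The position at t = pi/4 is x = 1.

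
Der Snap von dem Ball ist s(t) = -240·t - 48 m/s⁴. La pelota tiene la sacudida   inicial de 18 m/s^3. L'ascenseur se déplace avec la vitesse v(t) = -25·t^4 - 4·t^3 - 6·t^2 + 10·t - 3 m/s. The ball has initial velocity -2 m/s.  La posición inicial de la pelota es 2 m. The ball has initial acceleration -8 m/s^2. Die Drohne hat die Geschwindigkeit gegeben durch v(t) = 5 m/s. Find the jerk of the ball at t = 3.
We need to integrate our snap equation s(t) = -240·t - 48 1 time. Integrating snap and using the initial condition j(0) = 18, we get j(t) = -120·t^2 - 48·t + 18. We have jerk j(t) = -120·t^2 - 48·t + 18. Substituting t = 3: j(3) = -1206.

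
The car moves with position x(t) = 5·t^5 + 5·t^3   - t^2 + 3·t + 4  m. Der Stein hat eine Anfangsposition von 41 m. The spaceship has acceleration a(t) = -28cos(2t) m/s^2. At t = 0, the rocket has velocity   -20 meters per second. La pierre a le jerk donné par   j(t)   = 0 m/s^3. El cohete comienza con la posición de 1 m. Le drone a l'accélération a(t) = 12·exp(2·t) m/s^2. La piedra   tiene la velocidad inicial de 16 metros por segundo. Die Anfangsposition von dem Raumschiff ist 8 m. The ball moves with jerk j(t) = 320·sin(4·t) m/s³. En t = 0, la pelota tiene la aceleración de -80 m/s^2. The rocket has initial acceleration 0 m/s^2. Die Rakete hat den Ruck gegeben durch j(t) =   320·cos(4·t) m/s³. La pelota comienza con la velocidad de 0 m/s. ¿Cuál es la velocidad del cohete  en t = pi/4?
Para resolver esto, necesitamos tomar 2 integrales de nuestra ecuación de la sacudida j(t) = 320·cos(4·t). Integrando la sacudida y usando la condición inicial a(0) = 0, obtenemos a(t) = 80·sin(4·t). Integrando la aceleración y usando la condición inicial v(0) = -20, obtenemos v(t) = -20·cos(4·t). Usando v(t) = -20·cos(4·t) y sustituyendo t = pi/4, encontramos v = 20.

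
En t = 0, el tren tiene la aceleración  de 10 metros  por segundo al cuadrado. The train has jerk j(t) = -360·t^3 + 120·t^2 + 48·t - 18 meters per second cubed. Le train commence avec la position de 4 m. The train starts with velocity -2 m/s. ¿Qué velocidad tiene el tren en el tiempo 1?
Partiendo de la sacudida j(t) = -360·t^3 + 120·t^2 + 48·t - 18, tomamos 2 integrales. Integrando la sacudida y usando la condición inicial a(0) = 10, obtenemos a(t) = -90·t^4 + 40·t^3 + 24·t^2 - 18·t + 10. La antiderivada de la aceleración es la velocidad. Usando v(0) = -2, obtenemos v(t) = -18·t^5 + 10·t^4 + 8·t^3 - 9·t^2 + 10·t - 2. Tenemos la velocidad v(t) = -18·t^5 + 10·t^4 + 8·t^3 - 9·t^2 + 10·t - 2. Sustituyendo t = 1: v(1) = -1.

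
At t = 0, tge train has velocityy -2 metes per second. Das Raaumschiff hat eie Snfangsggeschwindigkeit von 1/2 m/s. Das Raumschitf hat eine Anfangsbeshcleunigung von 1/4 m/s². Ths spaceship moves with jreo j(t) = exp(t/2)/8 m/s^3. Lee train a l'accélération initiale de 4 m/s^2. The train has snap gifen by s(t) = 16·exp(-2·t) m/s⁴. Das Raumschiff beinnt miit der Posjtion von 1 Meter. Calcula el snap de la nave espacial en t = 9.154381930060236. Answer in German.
Ausgehend von dem Ruck j(t) = exp(t/2)/8, nehmen wir 1 Ableitung. Die Ableitung von dem Ruck ergibt den Snap: s(t) = exp(t/2)/16. Mit s(t) = exp(t/2)/16 und Einsetzen von t = 9.154381930060236, finden wir s = 6.07755357693695.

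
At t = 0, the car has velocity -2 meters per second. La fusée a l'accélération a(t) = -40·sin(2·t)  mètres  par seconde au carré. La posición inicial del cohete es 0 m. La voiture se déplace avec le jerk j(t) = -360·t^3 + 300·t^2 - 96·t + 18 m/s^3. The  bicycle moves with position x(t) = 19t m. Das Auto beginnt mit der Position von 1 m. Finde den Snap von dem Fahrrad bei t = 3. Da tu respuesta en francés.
Pour résoudre ceci, nous devons prendre 4 dérivées de notre équation de la position x(t) = 19·t. La dérivée de la position donne la vitesse: v(t) = 19. La dérivée de la vitesse donne l'accélération: a(t) = 0. En prenant d/dt de a(t), nous trouvons j(t) = 0. La dérivée du jerk donne le snap: s(t) = 0. De l'équation du snap s(t) = 0, nous substituons t = 3 pour obtenir s = 0.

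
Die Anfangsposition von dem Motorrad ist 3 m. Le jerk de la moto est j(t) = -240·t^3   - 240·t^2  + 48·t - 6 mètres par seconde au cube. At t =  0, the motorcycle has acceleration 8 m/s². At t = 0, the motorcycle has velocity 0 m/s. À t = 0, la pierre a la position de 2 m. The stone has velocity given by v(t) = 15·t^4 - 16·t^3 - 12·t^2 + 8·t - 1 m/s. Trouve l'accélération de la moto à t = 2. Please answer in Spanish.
Partiendo de la sacudida j(t) = -240·t^3 - 240·t^2 + 48·t - 6, tomamos 1 integral. La integral de la sacudida, con a(0) = 8, da la aceleración: a(t) = -60·t^4 - 80·t^3 + 24·t^2 - 6·t + 8. Usando a(t) = -60·t^4 - 80·t^3 + 24·t^2 - 6·t + 8 y sustituyendo t = 2, encontramos a = -1508.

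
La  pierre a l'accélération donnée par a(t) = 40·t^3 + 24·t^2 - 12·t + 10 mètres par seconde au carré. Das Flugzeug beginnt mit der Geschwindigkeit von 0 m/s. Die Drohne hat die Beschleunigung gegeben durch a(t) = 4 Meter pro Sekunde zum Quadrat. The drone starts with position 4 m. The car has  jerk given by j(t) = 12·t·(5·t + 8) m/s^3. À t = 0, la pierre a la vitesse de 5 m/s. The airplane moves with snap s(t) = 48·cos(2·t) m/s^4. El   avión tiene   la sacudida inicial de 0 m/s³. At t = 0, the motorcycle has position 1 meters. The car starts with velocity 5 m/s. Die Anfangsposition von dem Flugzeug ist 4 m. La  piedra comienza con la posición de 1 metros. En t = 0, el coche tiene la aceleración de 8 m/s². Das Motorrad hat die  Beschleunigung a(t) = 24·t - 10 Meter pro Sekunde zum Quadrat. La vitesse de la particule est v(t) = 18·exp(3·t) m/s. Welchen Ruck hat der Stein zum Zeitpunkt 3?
Ausgehend von der Beschleunigung a(t) = 40·t^3 + 24·t^2 - 12·t + 10, nehmen wir 1 Ableitung. Die Ableitung von der Beschleunigung ergibt den Ruck: j(t) = 120·t^2 + 48·t - 12. Wir haben den Ruck j(t) = 120·t^2 + 48·t - 12. Durch Einsetzen von t = 3: j(3) = 1212.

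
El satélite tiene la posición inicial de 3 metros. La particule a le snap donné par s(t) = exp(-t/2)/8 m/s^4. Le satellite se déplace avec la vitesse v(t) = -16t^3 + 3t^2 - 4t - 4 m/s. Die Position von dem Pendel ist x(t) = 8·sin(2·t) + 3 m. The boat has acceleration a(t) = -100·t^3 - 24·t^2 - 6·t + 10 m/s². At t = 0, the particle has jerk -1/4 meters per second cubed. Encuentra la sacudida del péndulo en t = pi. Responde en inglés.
Starting from position x(t) = 8·sin(2·t) + 3, we take 3 derivatives. Differentiating position, we get velocity: v(t) = 16·cos(2·t). Differentiating velocity, we get acceleration: a(t) = -32·sin(2·t). The derivative of acceleration gives jerk: j(t) = -64·cos(2·t). We have jerk j(t) = -64·cos(2·t). Substituting t = pi: j(pi) = -64.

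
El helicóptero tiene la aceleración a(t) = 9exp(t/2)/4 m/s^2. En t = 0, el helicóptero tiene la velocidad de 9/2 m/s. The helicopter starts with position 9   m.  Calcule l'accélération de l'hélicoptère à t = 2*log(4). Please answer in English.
Using a(t) = 9·exp(t/2)/4 and substituting t = 2*log(4), we find a = 9.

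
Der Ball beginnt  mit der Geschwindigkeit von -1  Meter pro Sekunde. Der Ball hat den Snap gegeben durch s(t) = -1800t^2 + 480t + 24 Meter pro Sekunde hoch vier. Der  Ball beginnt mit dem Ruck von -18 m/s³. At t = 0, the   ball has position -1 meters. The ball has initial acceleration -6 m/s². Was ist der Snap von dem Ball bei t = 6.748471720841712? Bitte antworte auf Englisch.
Using s(t) = -1800·t^2 + 480·t + 24 and substituting t = 6.748471720841712, we find s = -78712.1005945965.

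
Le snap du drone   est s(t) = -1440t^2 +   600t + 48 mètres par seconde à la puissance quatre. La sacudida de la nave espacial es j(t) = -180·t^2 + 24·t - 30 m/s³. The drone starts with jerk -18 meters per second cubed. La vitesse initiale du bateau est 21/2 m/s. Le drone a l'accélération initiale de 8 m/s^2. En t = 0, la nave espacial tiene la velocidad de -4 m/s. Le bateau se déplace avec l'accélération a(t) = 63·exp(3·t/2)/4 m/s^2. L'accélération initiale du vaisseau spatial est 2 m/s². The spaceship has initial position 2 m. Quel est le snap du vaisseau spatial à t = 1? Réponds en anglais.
Starting from jerk j(t) = -180·t^2 + 24·t - 30, we take 1 derivative. Taking d/dt of j(t), we find s(t) = 24 - 360·t. Using s(t) = 24 - 360·t and substituting t = 1, we find s = -336.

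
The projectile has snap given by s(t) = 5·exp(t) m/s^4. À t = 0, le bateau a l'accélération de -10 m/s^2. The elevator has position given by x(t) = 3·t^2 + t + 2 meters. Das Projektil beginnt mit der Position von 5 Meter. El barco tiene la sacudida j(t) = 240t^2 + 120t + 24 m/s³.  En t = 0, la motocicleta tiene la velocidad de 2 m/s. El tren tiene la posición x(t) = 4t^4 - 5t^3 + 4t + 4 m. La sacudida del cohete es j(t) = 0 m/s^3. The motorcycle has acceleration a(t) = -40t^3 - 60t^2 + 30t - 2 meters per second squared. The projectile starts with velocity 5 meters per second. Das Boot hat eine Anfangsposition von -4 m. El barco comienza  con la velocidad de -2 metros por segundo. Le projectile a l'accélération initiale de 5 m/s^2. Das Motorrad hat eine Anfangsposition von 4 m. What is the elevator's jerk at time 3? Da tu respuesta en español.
Debemos derivar nuestra ecuación de la posición x(t) = 3·t^2 + t + 2 3 veces. Tomando d/dt de x(t), encontramos v(t) = 6·t + 1. Tomando d/dt de v(t), encontramos a(t) = 6. Tomando d/dt de a(t), encontramos j(t) = 0. De la ecuación de la sacudida j(t) = 0, sustituimos t = 3 para obtener j = 0.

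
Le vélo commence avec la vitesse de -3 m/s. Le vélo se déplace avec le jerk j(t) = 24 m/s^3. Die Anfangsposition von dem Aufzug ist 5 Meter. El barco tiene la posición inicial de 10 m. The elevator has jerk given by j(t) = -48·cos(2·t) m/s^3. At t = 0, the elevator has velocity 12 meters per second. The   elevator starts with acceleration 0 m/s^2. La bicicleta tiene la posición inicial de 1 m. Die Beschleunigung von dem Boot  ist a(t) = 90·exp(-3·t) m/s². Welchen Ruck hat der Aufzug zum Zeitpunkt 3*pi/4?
Mit j(t) = -48·cos(2·t) und Einsetzen von t = 3*pi/4, finden wir j = 0.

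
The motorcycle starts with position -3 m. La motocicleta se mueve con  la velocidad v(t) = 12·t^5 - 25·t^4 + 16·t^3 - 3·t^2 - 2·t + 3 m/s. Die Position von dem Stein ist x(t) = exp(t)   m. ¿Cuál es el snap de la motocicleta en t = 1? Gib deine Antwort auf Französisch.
Pour résoudre ceci, nous devons prendre 3 dérivées de notre équation de la vitesse v(t) = 12·t^5 - 25·t^4 + 16·t^3 - 3·t^2 - 2·t + 3. La dérivée de la vitesse donne l'accélération: a(t) = 60·t^4 - 100·t^3 + 48·t^2 - 6·t - 2. La dérivée de l'accélération donne le jerk: j(t) = 240·t^3 - 300·t^2 + 96·t - 6. En prenant d/dt de j(t), nous trouvons s(t) = 720·t^2 - 600·t + 96. En utilisant s(t) = 720·t^2 - 600·t + 96 et en substituant t = 1, nous trouvons s = 216.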